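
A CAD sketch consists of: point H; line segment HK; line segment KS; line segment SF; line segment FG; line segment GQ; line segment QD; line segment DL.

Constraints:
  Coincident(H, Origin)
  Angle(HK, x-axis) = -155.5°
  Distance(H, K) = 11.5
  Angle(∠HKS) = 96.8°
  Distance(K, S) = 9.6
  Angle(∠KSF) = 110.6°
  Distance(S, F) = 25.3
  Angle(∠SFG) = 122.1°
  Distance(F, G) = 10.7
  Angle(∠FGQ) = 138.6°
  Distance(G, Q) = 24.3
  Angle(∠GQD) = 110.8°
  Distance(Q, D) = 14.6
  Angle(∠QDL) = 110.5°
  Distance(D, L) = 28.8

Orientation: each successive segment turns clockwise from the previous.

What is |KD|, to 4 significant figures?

31.42

H is at the origin; HK runs at -155.5° with length 11.5, so K = (-10.46, -4.769). ∠HKS = 96.8° gives KS at 121.3° from the x-axis; with |KS| = 9.6, S = (-15.45, 3.434). ∠KSF = 110.6° gives SF at 51.90° from the x-axis; with |SF| = 25.3, F = (0.1591, 23.34). ∠SFG = 122.1° gives FG at -6.000° from the x-axis; with |FG| = 10.7, G = (10.80, 22.22). ∠FGQ = 138.6° gives GQ at -47.40° from the x-axis; with |GQ| = 24.3, Q = (27.25, 4.338). ∠GQD = 110.8° gives QD at -116.6° from the x-axis; with |QD| = 14.6, D = (20.71, -8.717). Then |KD| = |D − K| = 31.42.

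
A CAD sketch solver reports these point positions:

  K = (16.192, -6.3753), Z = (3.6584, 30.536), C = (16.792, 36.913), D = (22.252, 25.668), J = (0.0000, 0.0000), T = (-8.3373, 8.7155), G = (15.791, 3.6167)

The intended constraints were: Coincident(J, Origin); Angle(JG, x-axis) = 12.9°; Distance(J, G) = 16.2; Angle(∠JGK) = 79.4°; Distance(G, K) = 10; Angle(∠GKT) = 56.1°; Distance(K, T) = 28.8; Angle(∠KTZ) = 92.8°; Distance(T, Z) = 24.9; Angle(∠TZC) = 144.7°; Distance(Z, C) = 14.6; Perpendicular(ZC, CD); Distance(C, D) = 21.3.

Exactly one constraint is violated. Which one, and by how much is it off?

Distance(C, D) = 21.3 — off by 8.80.

J = (0.00, 0.00) ✓; JG at 12.90° ✓; |JG| = 16.20 ✓; ∠JGK = 79.40° ✓; |GK| = 10.00 ✓; ∠GKT = 56.10° ✓; |KT| = 28.80 ✓; ∠KTZ = 92.80° ✓; |TZ| = 24.90 ✓; ∠TZC = 144.7° ✓; |ZC| = 14.60 ✓; ∠(ZC, CD) = 90.00° ✓; |CD| = 12.50 ✗.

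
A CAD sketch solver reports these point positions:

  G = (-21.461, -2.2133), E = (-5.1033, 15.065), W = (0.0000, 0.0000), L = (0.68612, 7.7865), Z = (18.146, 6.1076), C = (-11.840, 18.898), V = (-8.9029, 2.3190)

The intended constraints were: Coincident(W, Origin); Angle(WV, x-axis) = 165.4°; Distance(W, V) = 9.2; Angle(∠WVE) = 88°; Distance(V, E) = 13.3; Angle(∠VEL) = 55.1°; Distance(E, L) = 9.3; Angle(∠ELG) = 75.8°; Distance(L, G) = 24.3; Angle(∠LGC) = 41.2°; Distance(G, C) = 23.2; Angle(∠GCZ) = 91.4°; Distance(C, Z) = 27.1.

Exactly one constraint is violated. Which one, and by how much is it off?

Distance(C, Z) = 27.1 — off by 5.50.

W = (0.00, 0.00) ✓; WV at 165.4° ✓; |WV| = 9.200 ✓; ∠WVE = 88.00° ✓; |VE| = 13.30 ✓; ∠VEL = 55.10° ✓; |EL| = 9.300 ✓; ∠ELG = 75.80° ✓; |LG| = 24.30 ✓; ∠LGC = 41.20° ✓; |GC| = 23.20 ✓; ∠GCZ = 91.40° ✓; |CZ| = 32.60 ✗.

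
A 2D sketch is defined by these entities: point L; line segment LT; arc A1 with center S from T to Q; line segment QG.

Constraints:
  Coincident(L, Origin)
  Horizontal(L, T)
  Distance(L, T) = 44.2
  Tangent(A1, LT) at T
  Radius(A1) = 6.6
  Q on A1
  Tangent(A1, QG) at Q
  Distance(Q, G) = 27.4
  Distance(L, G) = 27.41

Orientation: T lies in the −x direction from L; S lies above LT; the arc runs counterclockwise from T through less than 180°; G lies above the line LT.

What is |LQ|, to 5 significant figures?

39.906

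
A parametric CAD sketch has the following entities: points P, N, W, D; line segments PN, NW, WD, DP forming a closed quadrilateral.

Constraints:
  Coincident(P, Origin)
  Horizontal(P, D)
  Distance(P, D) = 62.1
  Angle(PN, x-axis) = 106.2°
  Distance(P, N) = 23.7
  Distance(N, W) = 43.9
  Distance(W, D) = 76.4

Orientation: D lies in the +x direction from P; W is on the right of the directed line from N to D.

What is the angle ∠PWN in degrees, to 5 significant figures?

22.365°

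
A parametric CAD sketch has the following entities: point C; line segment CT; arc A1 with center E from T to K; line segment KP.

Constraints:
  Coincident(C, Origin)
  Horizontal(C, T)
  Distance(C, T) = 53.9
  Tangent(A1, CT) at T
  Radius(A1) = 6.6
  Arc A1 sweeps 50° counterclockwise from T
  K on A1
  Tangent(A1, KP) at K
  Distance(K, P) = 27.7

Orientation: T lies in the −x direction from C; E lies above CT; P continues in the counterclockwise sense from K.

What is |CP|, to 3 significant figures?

39.0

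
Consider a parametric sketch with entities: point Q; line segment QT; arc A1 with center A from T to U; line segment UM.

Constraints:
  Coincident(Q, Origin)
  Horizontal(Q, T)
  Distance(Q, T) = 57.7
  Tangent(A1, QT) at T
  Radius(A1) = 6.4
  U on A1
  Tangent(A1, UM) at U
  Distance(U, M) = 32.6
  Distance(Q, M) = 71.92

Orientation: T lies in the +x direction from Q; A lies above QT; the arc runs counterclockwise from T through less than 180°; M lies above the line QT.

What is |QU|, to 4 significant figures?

64.45

Q is at the origin; QT is horizontal with |QT| = 57.7 and T on the +x side, so T = (57.70, 0.000). Since A1 is tangent to QT there, AT ⟂ QT, so A = T + (0, 6.4) = (57.70, 6.400). Since AU ⟂ UM (tangency), |AM| = √(6.4² + 32.6²) = 33.22 regardless of where U sits on A1. So M lies on both circle(Q, 71.92) and circle(A, 33.22); the above-QT intersection is M = (60.08, 39.54). U is the foot of the tangent from M: U = (64.05, 7.180).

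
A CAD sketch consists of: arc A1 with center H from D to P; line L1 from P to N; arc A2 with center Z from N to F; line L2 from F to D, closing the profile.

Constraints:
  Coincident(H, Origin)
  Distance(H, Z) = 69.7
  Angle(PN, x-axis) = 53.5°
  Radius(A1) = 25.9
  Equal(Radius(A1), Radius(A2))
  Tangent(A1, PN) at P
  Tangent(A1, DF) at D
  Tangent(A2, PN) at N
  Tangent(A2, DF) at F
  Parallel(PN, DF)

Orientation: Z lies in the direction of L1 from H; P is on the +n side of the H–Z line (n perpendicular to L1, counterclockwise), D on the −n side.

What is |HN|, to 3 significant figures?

74.4

Tangency of A1 to both parallel lines with radius 25.9 puts P and D at H ± 25.9·n: P = (-20.8, 15.4), D = (20.8, -15.4). Equal radii place N and F the same way about Z: N = Z + 25.9·n = (20.6, 71.4), F = Z − 25.9·n = (62.3, 40.6). Then |HN| = |N − H| = 74.4.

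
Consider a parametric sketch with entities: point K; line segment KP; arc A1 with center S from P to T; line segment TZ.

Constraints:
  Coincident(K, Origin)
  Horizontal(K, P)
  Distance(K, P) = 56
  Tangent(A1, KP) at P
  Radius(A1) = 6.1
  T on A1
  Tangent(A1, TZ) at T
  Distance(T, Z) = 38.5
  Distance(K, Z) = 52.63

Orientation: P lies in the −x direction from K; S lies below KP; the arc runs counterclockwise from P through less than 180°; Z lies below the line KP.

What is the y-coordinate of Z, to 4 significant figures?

-39.09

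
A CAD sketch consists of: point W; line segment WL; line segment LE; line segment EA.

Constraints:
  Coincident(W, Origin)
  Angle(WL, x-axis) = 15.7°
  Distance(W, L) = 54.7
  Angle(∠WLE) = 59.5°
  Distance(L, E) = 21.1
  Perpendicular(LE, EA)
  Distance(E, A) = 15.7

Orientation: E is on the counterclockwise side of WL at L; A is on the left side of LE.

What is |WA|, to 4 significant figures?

32.13

W is at the origin; WL runs at 15.7° with length 54.7, so L = 54.7·(cos 15.7°, sin 15.7°) = (52.66, 14.80). ∠WLE = 59.5°, so LE runs at 15.7° + (180° − 59.5°) = 136.2° from the x-axis; with |LE| = 21.1, E = L + 21.1·(cos 136.2°, sin 136.2°) = (37.43, 29.41). LE ⟂ EA; with |EA| = 15.7 on the left of LE, A = E + 15.7·(-0.6921, -0.7218) = (26.56, 18.07). Then |WA| = |A − W| = 32.13.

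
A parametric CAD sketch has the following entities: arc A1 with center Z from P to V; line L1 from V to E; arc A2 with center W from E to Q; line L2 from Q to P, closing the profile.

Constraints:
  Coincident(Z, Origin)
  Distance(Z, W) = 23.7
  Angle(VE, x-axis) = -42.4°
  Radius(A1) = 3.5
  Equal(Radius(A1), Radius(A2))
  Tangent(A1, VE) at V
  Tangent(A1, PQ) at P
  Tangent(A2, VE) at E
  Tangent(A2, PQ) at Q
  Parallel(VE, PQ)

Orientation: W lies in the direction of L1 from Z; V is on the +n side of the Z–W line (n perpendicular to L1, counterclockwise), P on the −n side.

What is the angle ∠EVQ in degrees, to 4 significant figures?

16.45°

The slot axis is L1's direction at -42.4°, so u = (cos -42.4°, sin -42.4°) = (0.7385, -0.6743) and n = (−sin -42.4°, cos -42.4°) = (0.6743, 0.7385). Z is at the origin and W lies 23.7 along u from Z, so W = 23.7·u = (17.50, -15.98). Tangency of A1 to both parallel lines with radius 3.5 puts V and P at Z ± 3.5·n: V = (2.360, 2.585), P = (-2.360, -2.585). Equal radii place E and Q the same way about W: E = W + 3.5·n = (19.86, -13.40), Q = W − 3.5·n = (15.14, -18.57). Then cos ∠EVQ = VE·VQ / (|VE||VQ|), giving 16.45°.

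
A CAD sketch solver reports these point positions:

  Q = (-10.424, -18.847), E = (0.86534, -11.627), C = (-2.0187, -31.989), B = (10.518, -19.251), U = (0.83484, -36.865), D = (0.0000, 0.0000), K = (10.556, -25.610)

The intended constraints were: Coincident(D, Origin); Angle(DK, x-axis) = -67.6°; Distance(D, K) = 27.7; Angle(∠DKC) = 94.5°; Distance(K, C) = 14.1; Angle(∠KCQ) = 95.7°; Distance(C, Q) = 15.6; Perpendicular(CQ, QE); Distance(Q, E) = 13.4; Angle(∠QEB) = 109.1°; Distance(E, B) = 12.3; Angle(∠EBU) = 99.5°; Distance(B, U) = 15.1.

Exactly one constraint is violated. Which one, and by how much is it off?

Distance(B, U) = 15.1 — off by 5.00.

D = (0.00, 0.00) ✓; DK at -67.60° ✓; |DK| = 27.70 ✓; ∠DKC = 94.50° ✓; |KC| = 14.10 ✓; ∠KCQ = 95.70° ✓; |CQ| = 15.60 ✓; ∠(CQ, QE) = 90.00° ✓; |QE| = 13.40 ✓; ∠QEB = 109.1° ✓; |EB| = 12.30 ✓; ∠EBU = 99.50° ✓; |BU| = 20.10 ✗.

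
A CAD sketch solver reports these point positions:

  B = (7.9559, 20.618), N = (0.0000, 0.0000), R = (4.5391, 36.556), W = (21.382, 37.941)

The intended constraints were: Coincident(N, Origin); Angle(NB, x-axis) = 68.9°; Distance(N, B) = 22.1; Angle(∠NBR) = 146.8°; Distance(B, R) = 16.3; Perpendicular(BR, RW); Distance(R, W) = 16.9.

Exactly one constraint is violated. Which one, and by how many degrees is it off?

Perpendicular(BR, RW) — off by 7.40°.

N = (0.00, 0.00) ✓; NB at 68.90° ✓; |NB| = 22.10 ✓; ∠NBR = 146.8° ✓; |BR| = 16.30 ✓; ∠(BR, RW) = 97.40° ✗; |RW| = 16.90 ✓.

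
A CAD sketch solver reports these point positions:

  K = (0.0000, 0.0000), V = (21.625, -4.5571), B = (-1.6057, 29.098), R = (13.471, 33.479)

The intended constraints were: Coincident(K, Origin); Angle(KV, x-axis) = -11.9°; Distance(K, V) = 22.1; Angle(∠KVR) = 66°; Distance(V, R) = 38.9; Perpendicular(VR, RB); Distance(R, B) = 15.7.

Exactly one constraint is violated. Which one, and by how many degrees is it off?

Perpendicular(VR, RB) — off by 4.10°.

K = (0.00, 0.00) ✓; KV at -11.90° ✓; |KV| = 22.10 ✓; ∠KVR = 66.00° ✓; |VR| = 38.90 ✓; ∠(VR, RB) = 94.10° ✗; |RB| = 15.70 ✓.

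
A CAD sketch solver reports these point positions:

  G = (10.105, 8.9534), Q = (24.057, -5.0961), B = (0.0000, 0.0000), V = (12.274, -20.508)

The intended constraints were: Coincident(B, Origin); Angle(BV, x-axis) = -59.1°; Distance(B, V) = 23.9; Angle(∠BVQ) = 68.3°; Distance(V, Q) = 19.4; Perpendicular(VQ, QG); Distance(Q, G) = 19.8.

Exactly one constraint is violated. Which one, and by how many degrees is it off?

Perpendicular(VQ, QG) — off by 7.80°.

B = (0.00, 0.00) ✓; BV at -59.10° ✓; |BV| = 23.90 ✓; ∠BVQ = 68.30° ✓; |VQ| = 19.40 ✓; ∠(VQ, QG) = 82.20° ✗; |QG| = 19.80 ✓.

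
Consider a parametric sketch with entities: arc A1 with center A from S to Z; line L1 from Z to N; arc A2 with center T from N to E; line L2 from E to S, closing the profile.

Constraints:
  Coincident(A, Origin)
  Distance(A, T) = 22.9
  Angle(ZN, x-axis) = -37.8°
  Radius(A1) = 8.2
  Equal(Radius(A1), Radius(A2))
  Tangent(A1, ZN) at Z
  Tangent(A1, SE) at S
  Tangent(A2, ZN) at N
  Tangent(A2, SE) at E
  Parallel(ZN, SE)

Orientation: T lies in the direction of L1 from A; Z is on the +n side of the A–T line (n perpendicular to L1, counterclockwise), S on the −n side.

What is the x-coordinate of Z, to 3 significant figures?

5.03

The slot axis is L1's direction at -37.8°, so u = (cos -37.8°, sin -37.8°) = (0.790, -0.613) and n = (−sin -37.8°, cos -37.8°) = (0.613, 0.790). A is at the origin and T lies 22.9 along u from A, so T = 22.9·u = (18.1, -14.0). Tangency of A1 to both parallel lines with radius 8.2 puts Z and S at A ± 8.2·n: Z = (5.03, 6.48), S = (-5.03, -6.48). So Z.x = 5.03.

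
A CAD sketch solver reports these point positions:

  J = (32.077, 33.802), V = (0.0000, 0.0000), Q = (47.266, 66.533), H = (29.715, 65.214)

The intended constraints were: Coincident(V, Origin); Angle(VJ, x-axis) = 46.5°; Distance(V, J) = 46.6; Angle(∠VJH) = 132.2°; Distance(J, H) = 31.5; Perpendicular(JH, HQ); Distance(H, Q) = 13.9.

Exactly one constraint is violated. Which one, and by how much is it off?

Distance(H, Q) = 13.9 — off by 3.70.

V = (0.00, 0.00) ✓; VJ at 46.50° ✓; |VJ| = 46.60 ✓; ∠VJH = 132.2° ✓; |JH| = 31.50 ✓; ∠(JH, HQ) = 90.00° ✓; |HQ| = 17.60 ✗.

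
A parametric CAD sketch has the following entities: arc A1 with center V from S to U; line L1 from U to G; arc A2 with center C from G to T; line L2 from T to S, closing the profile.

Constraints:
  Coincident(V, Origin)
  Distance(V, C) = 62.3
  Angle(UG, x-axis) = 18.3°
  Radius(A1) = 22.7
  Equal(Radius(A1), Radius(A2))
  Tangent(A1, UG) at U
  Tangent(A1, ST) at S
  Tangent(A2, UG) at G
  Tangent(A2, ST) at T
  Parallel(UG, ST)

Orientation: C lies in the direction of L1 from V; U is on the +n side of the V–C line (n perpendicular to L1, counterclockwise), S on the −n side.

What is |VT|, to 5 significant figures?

66.307

The slot axis is L1's direction at 18.3°, so u = (cos 18.3°, sin 18.3°) = (0.94943, 0.31399) and n = (−sin 18.3°, cos 18.3°) = (-0.31399, 0.94943). V is at the origin and C lies 62.3 along u from V, so C = 62.3·u = (59.149, 19.562). Tangency of A1 to both parallel lines with radius 22.7 puts U and S at V ± 22.7·n: U = (-7.1276, 21.552), S = (7.1276, -21.552). Equal radii place G and T the same way about C: G = C + 22.7·n = (52.022, 41.114), T = C − 22.7·n = (66.277, -1.9902). Then |VT| = |T − V| = 66.307.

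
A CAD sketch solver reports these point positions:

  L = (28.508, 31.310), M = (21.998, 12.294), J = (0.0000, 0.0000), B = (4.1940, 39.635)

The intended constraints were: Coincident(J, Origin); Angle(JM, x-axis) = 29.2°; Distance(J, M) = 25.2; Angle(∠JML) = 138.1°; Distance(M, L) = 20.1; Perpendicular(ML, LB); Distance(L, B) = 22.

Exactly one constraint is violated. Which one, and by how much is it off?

Distance(L, B) = 22 — off by 3.70.

J = (0.00, 0.00) ✓; JM at 29.20° ✓; |JM| = 25.20 ✓; ∠JML = 138.1° ✓; |ML| = 20.10 ✓; ∠(ML, LB) = 90.00° ✓; |LB| = 25.70 ✗.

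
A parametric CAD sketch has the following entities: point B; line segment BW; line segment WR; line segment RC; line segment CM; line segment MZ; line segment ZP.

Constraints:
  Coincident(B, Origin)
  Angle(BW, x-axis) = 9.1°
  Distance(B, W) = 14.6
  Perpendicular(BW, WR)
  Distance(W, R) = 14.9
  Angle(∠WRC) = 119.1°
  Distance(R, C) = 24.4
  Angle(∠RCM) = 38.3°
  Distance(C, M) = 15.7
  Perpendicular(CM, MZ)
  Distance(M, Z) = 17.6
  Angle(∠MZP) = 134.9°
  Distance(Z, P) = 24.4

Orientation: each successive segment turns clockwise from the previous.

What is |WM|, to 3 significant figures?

19.6

B is at the origin; BW runs at 9.1° with length 14.6, so W = (14.4, 2.31). The perpendicularity gives WR at right angles to BW, so WR runs at -80.9°; with |WR| = 14.9, R = (16.8, -12.4). ∠WRC = 119.1° gives RC at -142° from the x-axis; with |RC| = 24.4, C = (-2.40, -27.5). ∠RCM = 38.3° gives CM at 76.5° from the x-axis; with |CM| = 15.7, M = (1.26, -12.2). Then |WM| = |M − W| = 19.6.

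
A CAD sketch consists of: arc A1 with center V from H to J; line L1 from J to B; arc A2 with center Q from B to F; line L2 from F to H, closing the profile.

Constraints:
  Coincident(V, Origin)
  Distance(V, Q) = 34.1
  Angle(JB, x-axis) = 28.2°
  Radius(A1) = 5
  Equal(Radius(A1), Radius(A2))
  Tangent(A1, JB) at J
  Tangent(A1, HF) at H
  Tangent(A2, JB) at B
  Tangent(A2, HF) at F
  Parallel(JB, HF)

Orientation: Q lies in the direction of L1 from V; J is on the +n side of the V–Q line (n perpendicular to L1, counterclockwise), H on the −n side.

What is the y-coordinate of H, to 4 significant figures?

-4.407

V is at the origin and Q lies 34.1 along u from V, so Q = 34.1·u = (30.05, 16.11). Tangency of A1 to both parallel lines with radius 5.0 puts J and H at V ± 5.0·n: J = (-2.363, 4.407), H = (2.363, -4.407). So H.y = -4.407.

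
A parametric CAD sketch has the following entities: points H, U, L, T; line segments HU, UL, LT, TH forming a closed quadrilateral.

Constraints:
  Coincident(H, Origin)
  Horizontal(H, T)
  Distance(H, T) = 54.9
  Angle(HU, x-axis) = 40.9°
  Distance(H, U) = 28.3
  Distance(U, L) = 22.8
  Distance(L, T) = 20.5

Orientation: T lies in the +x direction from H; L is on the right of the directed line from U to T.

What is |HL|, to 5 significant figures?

34.401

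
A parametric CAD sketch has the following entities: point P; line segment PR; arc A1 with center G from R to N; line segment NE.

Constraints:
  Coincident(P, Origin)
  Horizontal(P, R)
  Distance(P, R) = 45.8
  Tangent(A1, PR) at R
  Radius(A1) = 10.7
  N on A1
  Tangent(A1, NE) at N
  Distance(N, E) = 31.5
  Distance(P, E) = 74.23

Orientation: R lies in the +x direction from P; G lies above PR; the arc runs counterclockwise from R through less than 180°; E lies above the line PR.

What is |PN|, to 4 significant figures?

56.87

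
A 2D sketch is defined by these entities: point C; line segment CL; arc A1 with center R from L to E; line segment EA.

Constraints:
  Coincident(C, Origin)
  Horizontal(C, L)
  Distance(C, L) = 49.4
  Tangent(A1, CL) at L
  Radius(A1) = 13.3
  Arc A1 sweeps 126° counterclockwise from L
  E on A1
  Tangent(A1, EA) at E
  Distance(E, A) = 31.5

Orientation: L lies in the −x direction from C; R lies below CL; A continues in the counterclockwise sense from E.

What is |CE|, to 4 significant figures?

63.76

A1 meets CL tangentially, so RL is at right angles to CL, so R = L + (0, -13.3) = (-49.40, -13.30). On A1, L sits at bearing 90° from R; a 126° counterclockwise sweep puts E at bearing 216°, so E = R + 13.3·(cos 216°, sin 216°) = (-60.16, -21.12). Then |CE| = |E − C| = 63.76.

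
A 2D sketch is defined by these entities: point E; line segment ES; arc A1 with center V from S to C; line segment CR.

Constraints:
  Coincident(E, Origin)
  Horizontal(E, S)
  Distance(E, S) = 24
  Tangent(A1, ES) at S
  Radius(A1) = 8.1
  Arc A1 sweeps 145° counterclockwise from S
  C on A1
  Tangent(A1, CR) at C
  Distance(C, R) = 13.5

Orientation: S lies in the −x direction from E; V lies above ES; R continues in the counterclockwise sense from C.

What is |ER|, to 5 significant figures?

37.818

E is at the origin; E and S share the same y with |ES| = 24.0 and S on the −x side, so S = (-24.000, 0.0000). Tangency of A1 to ES means the radius VS is perpendicular to ES, so V = S + (0, 8.1) = (-24.000, 8.1000). On A1, S sits at bearing -90° from V; a 145° counterclockwise sweep puts C at bearing 55°, so C = V + 8.1·(cos 55°, sin 55°) = (-19.354, 14.735). A1 meets CR tangentially, so VC is at right angles to CR, so CR runs along (−sin 55°, cos 55°); with |CR| = 13.5, R = (-30.413, 22.478). Then |ER| = |R − E| = 37.818.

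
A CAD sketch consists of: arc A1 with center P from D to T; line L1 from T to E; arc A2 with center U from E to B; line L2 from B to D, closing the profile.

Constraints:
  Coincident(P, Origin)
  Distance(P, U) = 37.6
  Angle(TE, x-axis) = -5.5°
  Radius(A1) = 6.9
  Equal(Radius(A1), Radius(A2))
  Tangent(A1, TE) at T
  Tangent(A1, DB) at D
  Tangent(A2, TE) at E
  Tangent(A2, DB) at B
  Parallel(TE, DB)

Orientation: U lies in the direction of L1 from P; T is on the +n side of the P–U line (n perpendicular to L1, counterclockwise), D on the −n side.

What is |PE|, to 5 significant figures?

38.228

Tangency of A1 to both parallel lines with radius 6.9 puts T and D at P ± 6.9·n: T = (0.66134, 6.8682), D = (-0.66134, -6.8682). Equal radii place E and B the same way about U: E = U + 6.9·n = (38.088, 3.2644), B = U − 6.9·n = (36.766, -10.472). Then |PE| = |E − P| = 38.228.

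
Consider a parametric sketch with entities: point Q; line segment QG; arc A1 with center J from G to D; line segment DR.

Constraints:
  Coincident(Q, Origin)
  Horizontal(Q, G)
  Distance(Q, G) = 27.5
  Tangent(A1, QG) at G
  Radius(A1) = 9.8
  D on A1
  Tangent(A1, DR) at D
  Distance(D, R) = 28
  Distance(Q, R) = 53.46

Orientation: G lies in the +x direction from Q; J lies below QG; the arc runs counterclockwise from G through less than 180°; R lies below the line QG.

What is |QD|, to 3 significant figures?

25.7

Checks: |QG| = 27.50 ✓; |JG| = 9.800 ✓; |JD| = 9.800 ✓; ∠(JD, DR) = 90.00° ✓; |DR| = 28.00 ✓; |QR| = 53.46 ✓.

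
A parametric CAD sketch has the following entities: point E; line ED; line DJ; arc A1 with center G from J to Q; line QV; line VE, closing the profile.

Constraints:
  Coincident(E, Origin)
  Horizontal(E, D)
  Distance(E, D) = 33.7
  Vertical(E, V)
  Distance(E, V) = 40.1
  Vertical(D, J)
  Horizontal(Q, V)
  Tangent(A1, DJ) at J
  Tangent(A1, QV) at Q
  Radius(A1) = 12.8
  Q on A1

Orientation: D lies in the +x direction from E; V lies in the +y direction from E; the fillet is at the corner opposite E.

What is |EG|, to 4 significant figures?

34.38

E is at the origin; ED is horizontal with |ED| = 33.7 and D on the +x side, so D = (33.70, 0.000). EV is vertical with |EV| = 40.1 and V on the +y side, so V = (0.000, 40.10). The virtual corner opposite E is at (33.70, 40.10). A1 meets DJ tangentially, so GJ is at right angles to DJ and tangency of A1 to QV means the radius GQ is perpendicular to QV, with radius 12.8, so the center G sits 12.8 in from both sides at G = (20.90, 27.30). Then |EG| = |G − E| = 34.38.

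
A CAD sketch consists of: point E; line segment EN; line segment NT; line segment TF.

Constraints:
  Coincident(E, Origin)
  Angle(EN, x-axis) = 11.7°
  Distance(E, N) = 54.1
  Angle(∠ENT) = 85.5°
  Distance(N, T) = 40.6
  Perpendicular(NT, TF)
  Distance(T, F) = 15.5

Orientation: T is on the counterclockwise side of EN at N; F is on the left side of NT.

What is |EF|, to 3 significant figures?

52.9

E is at the origin; EN runs at 11.7° with length 54.1, so N = 54.1·(cos 11.7°, sin 11.7°) = (53.0, 11.0). ∠ENT = 85.5°, so NT runs at 11.7° + (180° − 85.5°) = 106° from the x-axis; with |NT| = 40.6, T = N + 40.6·(cos 106°, sin 106°) = (41.6, 50.0). The perpendicularity gives TF at right angles to NT; with |TF| = 15.5 on the left of NT, F = T + 15.5·(-0.960, -0.279) = (26.8, 45.6). Then |EF| = |F − E| = 52.9.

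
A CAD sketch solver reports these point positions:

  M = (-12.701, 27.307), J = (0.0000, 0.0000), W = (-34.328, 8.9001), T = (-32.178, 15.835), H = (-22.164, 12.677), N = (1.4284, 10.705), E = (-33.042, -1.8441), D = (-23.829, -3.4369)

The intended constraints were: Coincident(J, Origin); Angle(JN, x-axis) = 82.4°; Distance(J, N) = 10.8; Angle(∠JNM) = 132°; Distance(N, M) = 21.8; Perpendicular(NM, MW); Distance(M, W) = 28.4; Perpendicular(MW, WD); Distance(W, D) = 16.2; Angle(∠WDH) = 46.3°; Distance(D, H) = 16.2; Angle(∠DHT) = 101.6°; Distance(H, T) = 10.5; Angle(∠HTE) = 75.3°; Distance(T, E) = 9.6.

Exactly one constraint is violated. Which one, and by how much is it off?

Distance(T, E) = 9.6 — off by 8.10.

J = (0.00, 0.00) ✓; JN at 82.40° ✓; |JN| = 10.80 ✓; ∠JNM = 132.0° ✓; |NM| = 21.80 ✓; ∠(NM, MW) = 90.00° ✓; |MW| = 28.40 ✓; ∠(MW, WD) = 90.00° ✓; |WD| = 16.20 ✓; ∠WDH = 46.30° ✓; |DH| = 16.20 ✓; ∠DHT = 101.6° ✓; |HT| = 10.50 ✓; ∠HTE = 75.29° ✓; |TE| = 17.70 ✗.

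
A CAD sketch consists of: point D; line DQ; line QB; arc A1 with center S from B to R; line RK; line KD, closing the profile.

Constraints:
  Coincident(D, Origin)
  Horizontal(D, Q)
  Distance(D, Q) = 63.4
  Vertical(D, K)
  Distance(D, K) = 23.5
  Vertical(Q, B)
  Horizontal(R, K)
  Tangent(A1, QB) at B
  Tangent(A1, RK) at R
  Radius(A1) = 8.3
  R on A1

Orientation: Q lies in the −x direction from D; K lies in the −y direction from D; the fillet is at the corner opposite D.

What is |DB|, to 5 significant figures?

65.197

The virtual corner opposite D is at (-63.400, -23.500). A1 meets QB tangentially, so SB is at right angles to QB and since A1 is tangent to RK there, SR ⟂ RK, with radius 8.3, so the center S sits 8.3 in from both sides at S = (-55.100, -15.200). That places the tangent points at B = (-63.400, -15.200) on QB and R = (-55.100, -23.500) on RK. Then |DB| = |B − D| = 65.197.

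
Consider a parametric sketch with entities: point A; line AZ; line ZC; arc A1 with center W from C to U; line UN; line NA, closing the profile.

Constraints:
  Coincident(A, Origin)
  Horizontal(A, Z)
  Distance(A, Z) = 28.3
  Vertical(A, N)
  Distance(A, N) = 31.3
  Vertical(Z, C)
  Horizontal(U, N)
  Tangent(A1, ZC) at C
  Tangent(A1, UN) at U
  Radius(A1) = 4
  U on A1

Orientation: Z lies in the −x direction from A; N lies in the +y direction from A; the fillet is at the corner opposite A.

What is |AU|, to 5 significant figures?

39.625

A is at the origin; AZ is horizontal with |AZ| = 28.3 and Z on the −x side, so Z = (-28.300, 0.0000). A and N share the same x with |AN| = 31.3 and N on the +y side, so N = (0.0000, 31.300). The virtual corner opposite A is at (-28.300, 31.300). The tangent condition forces WC to be normal to ZC and tangency of A1 to UN means the radius WU is perpendicular to UN, with radius 4.0, so the center W sits 4.0 in from both sides at W = (-24.300, 27.300). That places the tangent points at C = (-28.300, 27.300) on ZC and U = (-24.300, 31.300) on UN. Then |AU| = |U − A| = 39.625.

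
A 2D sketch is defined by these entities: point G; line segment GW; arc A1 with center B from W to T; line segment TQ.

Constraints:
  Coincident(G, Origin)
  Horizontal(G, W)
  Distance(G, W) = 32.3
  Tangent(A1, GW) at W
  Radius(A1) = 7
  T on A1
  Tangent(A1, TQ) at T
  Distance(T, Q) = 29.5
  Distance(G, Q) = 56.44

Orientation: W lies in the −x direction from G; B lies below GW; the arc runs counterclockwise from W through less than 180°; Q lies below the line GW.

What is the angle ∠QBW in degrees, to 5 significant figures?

156.37°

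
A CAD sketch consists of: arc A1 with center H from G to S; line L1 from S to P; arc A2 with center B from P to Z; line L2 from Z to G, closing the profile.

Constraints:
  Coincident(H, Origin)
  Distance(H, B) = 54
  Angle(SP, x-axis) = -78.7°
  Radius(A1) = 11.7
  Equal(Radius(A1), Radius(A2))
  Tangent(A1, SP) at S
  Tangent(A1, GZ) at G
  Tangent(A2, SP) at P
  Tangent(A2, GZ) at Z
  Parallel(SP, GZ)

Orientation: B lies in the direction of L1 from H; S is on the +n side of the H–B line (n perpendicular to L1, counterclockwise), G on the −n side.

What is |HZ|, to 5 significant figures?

55.253

The slot axis is L1's direction at -78.7°, so u = (cos -78.7°, sin -78.7°) = (0.19595, -0.98061) and n = (−sin -78.7°, cos -78.7°) = (0.98061, 0.19595). H is at the origin and B lies 54.0 along u from H, so B = 54.0·u = (10.581, -52.953). Tangency of A1 to both parallel lines with radius 11.7 puts S and G at H ± 11.7·n: S = (11.473, 2.2926), G = (-11.473, -2.2926). Equal radii place P and Z the same way about B: P = B + 11.7·n = (22.054, -50.661), Z = B − 11.7·n = (-0.89210, -55.246). Then |HZ| = |Z − H| = 55.253.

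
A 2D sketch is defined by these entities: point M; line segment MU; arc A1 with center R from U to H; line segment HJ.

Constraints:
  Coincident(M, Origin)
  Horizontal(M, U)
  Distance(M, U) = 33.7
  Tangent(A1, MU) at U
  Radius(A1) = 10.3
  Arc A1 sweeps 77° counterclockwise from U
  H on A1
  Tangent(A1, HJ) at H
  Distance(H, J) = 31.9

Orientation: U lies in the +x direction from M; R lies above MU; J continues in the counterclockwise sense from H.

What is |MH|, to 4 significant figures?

44.46

Tangency of A1 to MU means the radius RU is perpendicular to MU, so R = U + (0, 10.3) = (33.70, 10.30). On A1, U sits at bearing -90° from R; a 77° counterclockwise sweep puts H at bearing -13°, so H = R + 10.3·(cos -13°, sin -13°) = (43.74, 7.983). Then |MH| = |H − M| = 44.46.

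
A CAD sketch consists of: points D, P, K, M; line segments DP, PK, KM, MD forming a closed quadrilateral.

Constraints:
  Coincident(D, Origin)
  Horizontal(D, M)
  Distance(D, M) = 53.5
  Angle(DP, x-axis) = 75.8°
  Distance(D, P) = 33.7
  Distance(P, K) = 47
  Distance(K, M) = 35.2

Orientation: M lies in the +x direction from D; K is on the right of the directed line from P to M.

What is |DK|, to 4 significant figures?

24.23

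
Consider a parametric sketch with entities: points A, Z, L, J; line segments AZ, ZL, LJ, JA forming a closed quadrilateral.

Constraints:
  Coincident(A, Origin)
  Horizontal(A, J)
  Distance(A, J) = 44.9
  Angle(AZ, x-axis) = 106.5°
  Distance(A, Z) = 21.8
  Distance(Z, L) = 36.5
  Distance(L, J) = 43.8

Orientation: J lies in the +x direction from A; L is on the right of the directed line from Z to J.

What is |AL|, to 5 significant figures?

14.710

Checks: |ZL| = 36.50 ✓; |LJ| = 43.80 ✓.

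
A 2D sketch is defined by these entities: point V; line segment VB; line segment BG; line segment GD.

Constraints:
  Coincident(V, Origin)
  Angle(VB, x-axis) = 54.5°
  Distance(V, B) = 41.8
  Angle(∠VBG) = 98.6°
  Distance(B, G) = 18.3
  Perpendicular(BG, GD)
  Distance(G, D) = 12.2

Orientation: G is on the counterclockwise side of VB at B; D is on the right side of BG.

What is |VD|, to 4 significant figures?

58.89

V is at the origin; VB runs at 54.5° with length 41.8, so B = 41.8·(cos 54.5°, sin 54.5°) = (24.27, 34.03). ∠VBG = 98.6°, so BG runs at 54.5° + (180° − 98.6°) = 135.9° from the x-axis; with |BG| = 18.3, G = B + 18.3·(cos 135.9°, sin 135.9°) = (11.13, 46.77). BG is perpendicular to GD; with |GD| = 12.2 on the right of BG, D = G + 12.2·(0.6959, 0.7181) = (19.62, 55.53). Then |VD| = |D − V| = 58.89.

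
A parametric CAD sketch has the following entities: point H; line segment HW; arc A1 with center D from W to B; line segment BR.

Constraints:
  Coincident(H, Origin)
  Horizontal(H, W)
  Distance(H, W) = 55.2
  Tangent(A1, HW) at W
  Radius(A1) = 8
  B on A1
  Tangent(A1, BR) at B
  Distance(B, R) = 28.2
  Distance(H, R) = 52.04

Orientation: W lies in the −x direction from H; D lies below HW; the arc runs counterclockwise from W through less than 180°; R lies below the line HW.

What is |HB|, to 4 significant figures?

62.23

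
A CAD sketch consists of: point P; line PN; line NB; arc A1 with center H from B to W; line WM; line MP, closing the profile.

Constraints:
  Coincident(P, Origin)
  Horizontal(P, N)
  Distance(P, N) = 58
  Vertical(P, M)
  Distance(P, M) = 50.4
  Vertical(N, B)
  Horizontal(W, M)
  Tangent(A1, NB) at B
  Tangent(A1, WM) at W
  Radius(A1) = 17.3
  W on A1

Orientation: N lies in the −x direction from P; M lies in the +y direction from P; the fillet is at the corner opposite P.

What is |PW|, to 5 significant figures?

64.782

P is at the origin; P and N share the same y with |PN| = 58.0 and N on the −x side, so N = (-58.000, 0.0000). P and M share the same x with |PM| = 50.4 and M on the +y side, so M = (0.0000, 50.400). The virtual corner opposite P is at (-58.000, 50.400). Since A1 is tangent to NB there, HB ⟂ NB and the tangent condition forces HW to be normal to WM, with radius 17.3, so the center H sits 17.3 in from both sides at H = (-40.700, 33.100). That places the tangent points at B = (-58.000, 33.100) on NB and W = (-40.700, 50.400) on WM. Then |PW| = |W − P| = 64.782.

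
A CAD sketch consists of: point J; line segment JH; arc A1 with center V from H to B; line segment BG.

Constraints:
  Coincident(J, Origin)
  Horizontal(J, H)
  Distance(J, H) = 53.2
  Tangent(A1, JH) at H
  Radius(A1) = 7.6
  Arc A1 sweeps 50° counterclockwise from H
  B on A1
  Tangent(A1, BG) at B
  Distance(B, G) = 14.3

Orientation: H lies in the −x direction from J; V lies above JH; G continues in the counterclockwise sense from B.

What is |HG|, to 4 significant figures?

20.30

On A1, H sits at bearing -90° from V; a 50° counterclockwise sweep puts B at bearing -40°, so B = V + 7.6·(cos -40°, sin -40°) = (-47.38, 2.715). Tangency of A1 to BG means the radius VB is perpendicular to BG, so BG runs along (−sin -40°, cos -40°); with |BG| = 14.3, G = (-38.19, 13.67). Then |HG| = |G − H| = 20.30.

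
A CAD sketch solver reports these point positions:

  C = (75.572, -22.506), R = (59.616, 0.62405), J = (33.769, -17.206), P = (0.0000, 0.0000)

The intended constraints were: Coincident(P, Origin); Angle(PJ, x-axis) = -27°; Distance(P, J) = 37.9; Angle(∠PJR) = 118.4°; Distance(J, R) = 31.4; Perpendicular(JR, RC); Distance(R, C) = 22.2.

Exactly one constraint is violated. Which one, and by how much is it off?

Distance(R, C) = 22.2 — off by 5.90.

P = (0.00, 0.00) ✓; PJ at -27.00° ✓; |PJ| = 37.90 ✓; ∠PJR = 118.4° ✓; |JR| = 31.40 ✓; ∠(JR, RC) = 90.00° ✓; |RC| = 28.10 ✗.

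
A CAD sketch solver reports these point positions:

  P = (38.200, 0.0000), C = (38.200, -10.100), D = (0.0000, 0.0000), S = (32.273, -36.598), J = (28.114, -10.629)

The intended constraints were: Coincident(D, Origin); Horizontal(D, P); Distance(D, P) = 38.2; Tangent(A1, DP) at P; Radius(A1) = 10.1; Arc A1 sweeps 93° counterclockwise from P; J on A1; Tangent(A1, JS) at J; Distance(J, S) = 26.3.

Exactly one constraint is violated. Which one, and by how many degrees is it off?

Tangent(A1, JS) at J — off by 6.10°.

D = (0.00, 0.00) ✓; D.y = 0.00, P.y = 0.00 ✓; |DP| = 38.20 ✓; ∠(CP, PD) = 90.00° ✓; |CP| = 10.10 ✓; bearing(C→J) − bearing(C→P) = 93.00° ✓; |CJ| = 10.10 ✓; ∠(CJ, JS) = 83.90° ✗; |JS| = 26.30 ✓.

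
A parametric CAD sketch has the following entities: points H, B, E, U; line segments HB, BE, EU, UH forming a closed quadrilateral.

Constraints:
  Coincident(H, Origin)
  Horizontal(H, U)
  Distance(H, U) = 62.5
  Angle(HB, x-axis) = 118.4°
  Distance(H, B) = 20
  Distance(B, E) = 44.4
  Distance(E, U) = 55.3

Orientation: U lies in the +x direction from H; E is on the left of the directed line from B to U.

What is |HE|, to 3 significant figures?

50.5

Checks: |BE| = 44.40 ✓; |EU| = 55.30 ✓.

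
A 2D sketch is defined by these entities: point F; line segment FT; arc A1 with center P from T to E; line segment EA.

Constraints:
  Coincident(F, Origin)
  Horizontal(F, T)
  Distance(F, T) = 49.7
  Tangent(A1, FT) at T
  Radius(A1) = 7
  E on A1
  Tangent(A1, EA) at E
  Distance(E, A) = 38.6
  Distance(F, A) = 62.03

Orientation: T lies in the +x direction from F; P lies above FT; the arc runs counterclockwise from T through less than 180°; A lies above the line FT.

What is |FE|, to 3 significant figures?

57.0

F is at the origin; F and T share the same y with |FT| = 49.7 and T on the +x side, so T = (49.7, 0.00). The tangent condition forces PT to be normal to FT, so P = T + (0, 7) = (49.7, 7.00). Since PE ⟂ EA (tangency), |PA| = √(7.0² + 38.6²) = 39.2 regardless of where E sits on A1. So A lies on both circle(F, 62.03) and circle(P, 39.2); the above-FT intersection is A = (42.2, 45.5). E is the foot of the tangent from A: E = (56.2, 9.55).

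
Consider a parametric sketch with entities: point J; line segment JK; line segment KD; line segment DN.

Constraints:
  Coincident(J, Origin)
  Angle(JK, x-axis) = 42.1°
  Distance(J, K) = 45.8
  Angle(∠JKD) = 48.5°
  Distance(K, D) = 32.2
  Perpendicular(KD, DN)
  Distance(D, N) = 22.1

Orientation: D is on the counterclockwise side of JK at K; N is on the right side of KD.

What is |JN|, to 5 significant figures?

56.433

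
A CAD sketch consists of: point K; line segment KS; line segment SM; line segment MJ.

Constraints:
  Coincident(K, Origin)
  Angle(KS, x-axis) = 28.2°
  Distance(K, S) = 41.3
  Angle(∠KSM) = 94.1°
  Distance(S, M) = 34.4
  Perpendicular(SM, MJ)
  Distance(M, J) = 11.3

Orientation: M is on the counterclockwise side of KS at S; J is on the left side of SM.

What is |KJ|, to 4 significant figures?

47.84

∠KSM = 94.1°, so SM runs at 28.2° + (180° − 94.1°) = 114.1° from the x-axis; with |SM| = 34.4, M = S + 34.4·(cos 114.1°, sin 114.1°) = (22.35, 50.92). The perpendicularity gives MJ at right angles to SM; with |MJ| = 11.3 on the left of SM, J = M + 11.3·(-0.9128, -0.4083) = (12.04, 46.30). Then |KJ| = |J − K| = 47.84.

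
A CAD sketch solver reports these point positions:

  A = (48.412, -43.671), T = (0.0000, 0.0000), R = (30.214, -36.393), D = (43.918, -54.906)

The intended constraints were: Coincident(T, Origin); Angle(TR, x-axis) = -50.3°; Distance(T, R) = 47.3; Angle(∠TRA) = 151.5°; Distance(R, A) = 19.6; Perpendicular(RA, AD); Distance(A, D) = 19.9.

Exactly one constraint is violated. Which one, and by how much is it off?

Distance(A, D) = 19.9 — off by 7.80.

T = (0.00, 0.00) ✓; TR at -50.30° ✓; |TR| = 47.30 ✓; ∠TRA = 151.5° ✓; |RA| = 19.60 ✓; ∠(RA, AD) = 90.00° ✓; |AD| = 12.10 ✗.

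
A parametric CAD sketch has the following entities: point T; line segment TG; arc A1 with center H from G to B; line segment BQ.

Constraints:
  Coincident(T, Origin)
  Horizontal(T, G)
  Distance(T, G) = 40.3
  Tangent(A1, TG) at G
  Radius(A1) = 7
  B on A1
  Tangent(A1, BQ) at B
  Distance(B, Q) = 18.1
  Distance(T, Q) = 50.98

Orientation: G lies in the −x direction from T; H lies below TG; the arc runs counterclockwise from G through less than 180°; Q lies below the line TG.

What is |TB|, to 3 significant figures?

47.9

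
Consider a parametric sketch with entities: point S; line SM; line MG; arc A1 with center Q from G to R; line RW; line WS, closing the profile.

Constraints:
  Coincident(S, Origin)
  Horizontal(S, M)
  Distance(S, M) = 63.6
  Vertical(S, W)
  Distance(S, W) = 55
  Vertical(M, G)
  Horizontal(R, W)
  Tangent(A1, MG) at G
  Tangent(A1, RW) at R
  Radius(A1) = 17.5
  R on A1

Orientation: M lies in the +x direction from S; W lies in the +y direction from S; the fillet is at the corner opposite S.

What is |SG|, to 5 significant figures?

73.832

S is at the origin; S and M share the same y with |SM| = 63.6 and M on the +x side, so M = (63.600, 0.0000). SW is vertical with |SW| = 55.0 and W on the +y side, so W = (0.0000, 55.000). The virtual corner opposite S is at (63.600, 55.000). The tangent condition forces QG to be normal to MG and A1 meets RW tangentially, so QR is at right angles to RW, with radius 17.5, so the center Q sits 17.5 in from both sides at Q = (46.100, 37.500). That places the tangent points at G = (63.600, 37.500) on MG and R = (46.100, 55.000) on RW. Then |SG| = |G − S| = 73.832.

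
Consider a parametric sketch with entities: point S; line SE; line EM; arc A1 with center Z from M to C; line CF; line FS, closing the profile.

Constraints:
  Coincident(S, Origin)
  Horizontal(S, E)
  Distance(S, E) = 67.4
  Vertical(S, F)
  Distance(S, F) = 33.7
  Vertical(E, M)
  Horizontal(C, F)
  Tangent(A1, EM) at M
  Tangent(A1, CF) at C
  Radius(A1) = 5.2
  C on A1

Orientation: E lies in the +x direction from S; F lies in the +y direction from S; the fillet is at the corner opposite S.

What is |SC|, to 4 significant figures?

70.74

S is at the origin; S and E share the same y with |SE| = 67.4 and E on the +x side, so E = (67.40, 0.000). S and F share the same x with |SF| = 33.7 and F on the +y side, so F = (0.000, 33.70). The virtual corner opposite S is at (67.40, 33.70). The tangent condition forces ZM to be normal to EM and since A1 is tangent to CF there, ZC ⟂ CF, with radius 5.2, so the center Z sits 5.2 in from both sides at Z = (62.20, 28.50). That places the tangent points at M = (67.40, 28.50) on EM and C = (62.20, 33.70) on CF. Then |SC| = |C − S| = 70.74.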